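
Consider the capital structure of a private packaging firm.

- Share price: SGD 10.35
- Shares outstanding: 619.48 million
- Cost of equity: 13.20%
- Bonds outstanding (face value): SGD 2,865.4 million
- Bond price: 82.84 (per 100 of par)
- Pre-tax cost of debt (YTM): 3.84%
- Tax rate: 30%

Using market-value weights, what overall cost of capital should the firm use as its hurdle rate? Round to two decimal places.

Market value of equity E = 10.35 × 619.48m = 6411.618m. Market value of debt D = 2865.4m × 82.84/100 = 2373.69736m.
Total capital V = 6411.618 + 2373.69736 = 8785.31536.
Equity: weight = 6411.618/8785.31536 = 0.7298; cost = 13.2%.
Bonds outstanding: weight = 2373.69736/8785.31536 = 0.2702; after-tax cost = 3.84% × (1 − 30%) = 2.6880%.
WACC = 0.7298 × 13.2000% + 0.2702 × 2.6880% = 10.3598%.

10.36%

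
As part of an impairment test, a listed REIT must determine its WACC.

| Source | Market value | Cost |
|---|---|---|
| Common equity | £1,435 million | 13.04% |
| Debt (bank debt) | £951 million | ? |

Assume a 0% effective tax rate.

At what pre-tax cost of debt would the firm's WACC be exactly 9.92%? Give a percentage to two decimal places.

Total capital V = 1435 + 951 = 2386.
Equity weight = 1435/2386 = 0.6014.
Bank debt weight = 951/2386 = 0.3986.
Equity contribution = 0.6014 × 13.04% = 7.8426%.
Remaining for debt = 9.92% − 7.8426% = 2.0774%.
Rd × (1 − 0%) × 0.3986 = 2.0774%  ⇒  Rd = 5.2121%.

5.21%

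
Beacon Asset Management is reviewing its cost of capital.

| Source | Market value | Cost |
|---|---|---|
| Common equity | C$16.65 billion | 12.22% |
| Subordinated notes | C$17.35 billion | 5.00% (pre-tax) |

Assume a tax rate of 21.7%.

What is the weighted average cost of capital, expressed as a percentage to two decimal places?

7.98%

Total capital V = 16.65 + 17.35 = 34.
Equity: weight = 16.65/34 = 0.4897; cost = 12.22%.
Subordinated notes: weight = 17.35/34 = 0.5103; after-tax cost = 5% × (1 − 21.7%) = 3.9150%.
WACC = 0.4897 × 12.2200% + 0.5103 × 3.9150% = 7.9820%.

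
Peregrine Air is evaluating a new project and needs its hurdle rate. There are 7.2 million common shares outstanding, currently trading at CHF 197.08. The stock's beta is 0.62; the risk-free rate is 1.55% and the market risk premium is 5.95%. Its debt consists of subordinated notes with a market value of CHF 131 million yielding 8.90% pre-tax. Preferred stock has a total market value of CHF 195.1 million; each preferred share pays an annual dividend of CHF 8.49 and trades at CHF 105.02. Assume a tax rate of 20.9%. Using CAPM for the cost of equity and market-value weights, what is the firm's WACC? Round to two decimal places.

5.69%

Cost of equity via CAPM: Re = 1.55% + 0.62 × 5.95% = 5.2390%.
Cost of preferred: Rp = 8.49 / 105.02 = 8.0842%.
Market value of equity E = 197.08 × 7.2m = 1418.976m.
Total capital V = 1418.976 + 195.1 + 131 = 1745.076.
Equity: weight = 1418.976/1745.076 = 0.8131; cost = 5.239%.
Preferred: weight = 195.1/1745.076 = 0.1118; cost = 8.0842%.
Subordinated notes: weight = 131/1745.076 = 0.0751; after-tax cost = 8.9% × (1 − 20.9%) = 7.0399%.
WACC = 0.8131 × 5.2390% + 0.1118 × 8.0842% + 0.0751 × 7.0399% = 5.6923%.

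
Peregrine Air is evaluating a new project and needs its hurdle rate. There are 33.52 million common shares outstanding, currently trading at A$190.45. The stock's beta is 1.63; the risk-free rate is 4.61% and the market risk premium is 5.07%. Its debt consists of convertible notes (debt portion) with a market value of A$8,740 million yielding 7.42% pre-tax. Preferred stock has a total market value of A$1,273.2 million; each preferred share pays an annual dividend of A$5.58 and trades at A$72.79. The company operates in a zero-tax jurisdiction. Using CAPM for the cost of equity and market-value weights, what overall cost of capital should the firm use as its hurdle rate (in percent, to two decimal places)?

Cost of equity via CAPM: Re = 4.61% + 1.63 × 5.07% = 12.8741%.
Cost of preferred: Rp = 5.58 / 72.79 = 7.6659%.
Market value of equity E = 190.45 × 33.52m = 6383.884m.
Total capital V = 6383.884 + 1273.2 + 8740 = 16397.084.
Equity: weight = 6383.884/16397.084 = 0.3893; cost = 12.8741%.
Preferred: weight = 1273.2/16397.084 = 0.0776; cost = 7.6659%.
Convertible notes (debt portion): weight = 8740/16397.084 = 0.5330; after-tax cost = 7.42% × (1 − 0%) = 7.4200%.
WACC = 0.3893 × 12.8741% + 0.0776 × 7.6659% + 0.5330 × 7.4200% = 9.5625%.

9.56%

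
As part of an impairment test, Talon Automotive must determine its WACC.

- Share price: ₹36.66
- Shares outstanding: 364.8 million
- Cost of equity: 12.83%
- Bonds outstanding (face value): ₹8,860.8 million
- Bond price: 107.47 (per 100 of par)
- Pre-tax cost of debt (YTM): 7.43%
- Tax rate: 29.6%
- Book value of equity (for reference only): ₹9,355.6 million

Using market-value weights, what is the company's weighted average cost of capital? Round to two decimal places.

9.67%

Market value of equity E = 36.66 × 364.8m = 13373.568m. Market value of debt D = 8860.8m × 107.47/100 = 9522.70176m.
Total capital V = 13373.568 + 9522.70176 = 22896.26976.
Equity: weight = 13373.568/22896.26976 = 0.5841; cost = 12.83%.
Bonds outstanding: weight = 9522.70176/22896.26976 = 0.4159; after-tax cost = 7.43% × (1 − 29.6%) = 5.2307%.
WACC = 0.5841 × 12.8300% + 0.4159 × 5.2307% = 9.6694%.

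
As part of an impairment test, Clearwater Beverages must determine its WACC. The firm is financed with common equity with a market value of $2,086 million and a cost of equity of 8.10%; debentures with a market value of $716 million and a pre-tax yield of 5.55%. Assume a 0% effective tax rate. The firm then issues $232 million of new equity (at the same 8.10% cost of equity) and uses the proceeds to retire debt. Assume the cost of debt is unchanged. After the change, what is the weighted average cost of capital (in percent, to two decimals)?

7.66%

After the change:
Total capital V = 2318 + 484 = 2802.
Equity: weight = 2318/2802 = 0.8273; cost = 8.1%.
Debentures: weight = 484/2802 = 0.1727; after-tax cost = 5.55% × (1 − 0%) = 5.5500%.
WACC = 0.8273 × 8.1000% + 0.1727 × 5.5500% = 7.6595%.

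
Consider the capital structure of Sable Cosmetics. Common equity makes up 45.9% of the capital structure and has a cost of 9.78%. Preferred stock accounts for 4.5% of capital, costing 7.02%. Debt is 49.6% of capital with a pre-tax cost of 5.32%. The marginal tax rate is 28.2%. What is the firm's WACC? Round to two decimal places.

After-tax cost of debt = 5.32% × (1 − 28.2%) = 3.8198%.
WACC = 0.459 × 9.7800% + 0.045 × 7.0200% + 0.496 × 3.8198% = 6.6995%.

6.70%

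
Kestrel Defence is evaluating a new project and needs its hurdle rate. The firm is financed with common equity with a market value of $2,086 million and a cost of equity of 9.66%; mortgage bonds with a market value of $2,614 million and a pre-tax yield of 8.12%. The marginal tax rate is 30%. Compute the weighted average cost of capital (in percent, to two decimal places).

Total capital V = 2086 + 2614 = 4700.
Equity: weight = 2086/4700 = 0.4438; cost = 9.66%.
Mortgage bonds: weight = 2614/4700 = 0.5562; after-tax cost = 8.12% × (1 − 30%) = 5.6840%.
WACC = 0.4438 × 9.6600% + 0.5562 × 5.6840% = 7.4487%.

7.45%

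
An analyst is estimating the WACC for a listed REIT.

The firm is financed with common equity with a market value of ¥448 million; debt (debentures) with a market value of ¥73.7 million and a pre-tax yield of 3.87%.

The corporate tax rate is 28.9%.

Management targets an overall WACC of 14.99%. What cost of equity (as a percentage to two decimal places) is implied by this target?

Total capital V = 448 + 73.7 = 521.7.
Equity weight = 448/521.7 = 0.8587.
Debentures weight = 73.7/521.7 = 0.1413.
Debt contribution = 0.1413 × 3.87% × (1 − 28.9%) = 0.3887%.
Required equity contribution = 14.99% − 0.3887% = 14.6013%.
Re = 14.6013% / 0.8587 = 17.0033%.

17.00%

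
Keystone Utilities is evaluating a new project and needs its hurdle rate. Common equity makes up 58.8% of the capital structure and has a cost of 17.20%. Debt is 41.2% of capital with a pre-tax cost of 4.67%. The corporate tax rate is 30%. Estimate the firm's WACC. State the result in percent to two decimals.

After-tax cost of debt = 4.67% × (1 − 30%) = 3.2690%.
WACC = 0.588 × 17.2000% + 0.412 × 3.2690% = 11.4604%.

11.46%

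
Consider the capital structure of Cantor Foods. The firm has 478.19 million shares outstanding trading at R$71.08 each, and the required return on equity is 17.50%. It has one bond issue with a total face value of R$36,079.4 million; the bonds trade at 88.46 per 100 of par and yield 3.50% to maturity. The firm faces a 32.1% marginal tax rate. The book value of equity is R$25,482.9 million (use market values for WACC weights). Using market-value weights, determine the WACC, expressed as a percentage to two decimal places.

10.18%

Market value of equity E = 71.08 × 478.19m = 33989.7452m. Market value of debt D = 36079.4m × 88.46/100 = 31915.83724m.
Total capital V = 33989.7452 + 31915.83724 = 65905.58244.
Equity: weight = 33989.7452/65905.58244 = 0.5157; cost = 17.5%.
Bonds outstanding: weight = 31915.83724/65905.58244 = 0.4843; after-tax cost = 3.5% × (1 − 32.1%) = 2.3765%.
WACC = 0.5157 × 17.5000% + 0.4843 × 2.3765% = 10.1762%.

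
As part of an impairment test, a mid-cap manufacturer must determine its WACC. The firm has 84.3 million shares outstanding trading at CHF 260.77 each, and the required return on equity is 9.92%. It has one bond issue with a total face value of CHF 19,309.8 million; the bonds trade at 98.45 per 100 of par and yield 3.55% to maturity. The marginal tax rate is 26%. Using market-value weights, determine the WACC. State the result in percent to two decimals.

6.54%

Market value of equity E = 260.77 × 84.3m = 21982.911m. Market value of debt D = 19309.8m × 98.45/100 = 19010.4981m.
Total capital V = 21982.911 + 19010.4981 = 40993.4091.
Equity: weight = 21982.911/40993.4091 = 0.5363; cost = 9.92%.
Bonds outstanding: weight = 19010.4981/40993.4091 = 0.4637; after-tax cost = 3.55% × (1 − 26%) = 2.6270%.
WACC = 0.5363 × 9.9200% + 0.4637 × 2.6270% = 6.5379%.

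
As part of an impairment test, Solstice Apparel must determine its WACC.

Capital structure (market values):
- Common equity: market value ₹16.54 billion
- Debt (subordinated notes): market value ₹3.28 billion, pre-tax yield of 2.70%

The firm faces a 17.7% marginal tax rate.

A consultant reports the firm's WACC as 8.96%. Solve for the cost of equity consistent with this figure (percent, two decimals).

10.30%

Total capital V = 16.54 + 3.28 = 19.82.
Equity weight = 16.54/19.82 = 0.8345.
Subordinated notes weight = 3.28/19.82 = 0.1655.
Debt contribution = 0.1655 × 2.7% × (1 − 17.7%) = 0.3677%.
Required equity contribution = 8.96% − 0.3677% = 8.5923%.
Re = 8.5923% / 0.8345 = 10.2962%.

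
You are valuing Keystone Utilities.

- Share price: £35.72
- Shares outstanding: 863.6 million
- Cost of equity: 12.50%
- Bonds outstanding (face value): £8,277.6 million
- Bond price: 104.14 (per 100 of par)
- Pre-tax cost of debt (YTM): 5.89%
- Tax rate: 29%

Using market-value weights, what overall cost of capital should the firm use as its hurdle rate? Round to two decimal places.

Market value of equity E = 35.72 × 863.6m = 30847.792m. Market value of debt D = 8277.6m × 104.14/100 = 8620.29264m.
Total capital V = 30847.792 + 8620.29264 = 39468.08464.
Equity: weight = 30847.792/39468.08464 = 0.7816; cost = 12.5%.
Bonds outstanding: weight = 8620.29264/39468.08464 = 0.2184; after-tax cost = 5.89% × (1 − 29%) = 4.1819%.
WACC = 0.7816 × 12.5000% + 0.2184 × 4.1819% = 10.6832%.

10.68%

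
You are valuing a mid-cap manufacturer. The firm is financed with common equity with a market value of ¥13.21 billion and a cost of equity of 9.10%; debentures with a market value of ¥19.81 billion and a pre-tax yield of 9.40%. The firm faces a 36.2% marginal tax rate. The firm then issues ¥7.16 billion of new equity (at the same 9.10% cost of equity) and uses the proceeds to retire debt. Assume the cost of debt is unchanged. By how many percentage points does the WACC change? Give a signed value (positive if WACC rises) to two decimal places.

Current WACC:
Total capital V = 13.21 + 19.81 = 33.02.
Equity: weight = 13.21/33.02 = 0.4001; cost = 9.1%.
Debentures: weight = 19.81/33.02 = 0.5999; after-tax cost = 9.4% × (1 − 36.2%) = 5.9972%.
WACC = 0.4001 × 9.1000% + 0.5999 × 5.9972% = 7.2385%.
After the change:
Total capital V = 20.37 + 12.65 = 33.02.
Equity: weight = 20.37/33.02 = 0.6169; cost = 9.1%.
Debentures: weight = 12.65/33.02 = 0.3831; after-tax cost = 9.4% × (1 − 36.2%) = 5.9972%.
WACC = 0.6169 × 9.1000% + 0.3831 × 5.9972% = 7.9113%.
Change in WACC = 7.9113% − 7.2385% = 0.6728 pp.

+0.67 pp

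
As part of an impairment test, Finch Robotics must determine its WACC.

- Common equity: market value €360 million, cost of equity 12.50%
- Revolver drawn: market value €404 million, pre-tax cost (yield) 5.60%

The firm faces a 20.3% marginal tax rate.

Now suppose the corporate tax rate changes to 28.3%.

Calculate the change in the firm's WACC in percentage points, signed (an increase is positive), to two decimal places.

-0.24 pp

Current WACC:
Total capital V = 360 + 404 = 764.
Equity: weight = 360/764 = 0.4712; cost = 12.5%.
Revolver drawn: weight = 404/764 = 0.5288; after-tax cost = 5.6% × (1 − 20.3%) = 4.4632%.
WACC = 0.4712 × 12.5000% + 0.5288 × 4.4632% = 8.2502%.
After the change:
Total capital V = 360 + 404 = 764.
Equity: weight = 360/764 = 0.4712; cost = 12.5%.
Revolver drawn: weight = 404/764 = 0.5288; after-tax cost = 5.6% × (1 − 28.3%) = 4.0152%.
WACC = 0.4712 × 12.5000% + 0.5288 × 4.0152% = 8.0133%.
Change in WACC = 8.0133% − 8.2502% = -0.2369 pp.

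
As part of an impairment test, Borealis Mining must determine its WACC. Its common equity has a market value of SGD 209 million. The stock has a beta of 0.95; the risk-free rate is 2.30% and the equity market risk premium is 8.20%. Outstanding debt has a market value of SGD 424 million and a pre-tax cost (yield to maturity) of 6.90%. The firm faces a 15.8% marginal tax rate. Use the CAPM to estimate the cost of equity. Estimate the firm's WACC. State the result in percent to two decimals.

Cost of equity via CAPM: Re = 2.3% + 0.95 × 8.2% = 10.0900%.
Total capital V = 209 + 424 = 633.
Equity: weight = 209/633 = 0.3302; cost = 10.09%.
Debt: weight = 424/633 = 0.6698; after-tax cost = 6.9% × (1 − 15.8%) = 5.8098%.
WACC = 0.3302 × 10.0900% + 0.6698 × 5.8098% = 7.2230%.

7.22%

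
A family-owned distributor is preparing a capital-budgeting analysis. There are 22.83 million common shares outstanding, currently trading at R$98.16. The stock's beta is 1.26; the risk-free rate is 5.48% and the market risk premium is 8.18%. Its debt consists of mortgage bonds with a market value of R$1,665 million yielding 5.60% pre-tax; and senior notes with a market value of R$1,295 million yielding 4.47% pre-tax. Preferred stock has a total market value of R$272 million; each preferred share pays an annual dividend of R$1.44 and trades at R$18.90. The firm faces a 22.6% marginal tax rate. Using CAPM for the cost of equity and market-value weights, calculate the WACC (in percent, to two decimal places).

Cost of equity via CAPM: Re = 5.48% + 1.26 × 8.18% = 15.7868%.
Cost of preferred: Rp = 1.44 / 18.9 = 7.6190%.
Market value of equity E = 98.16 × 22.83m = 2240.9928m.
Total capital V = 2240.9928 + 272 + 1665 + 1295 = 5472.9928.
Equity: weight = 2240.9928/5472.9928 = 0.4095; cost = 15.7868%.
Preferred: weight = 272/5472.9928 = 0.0497; cost = 7.619%.
Mortgage bonds: weight = 1665/5472.9928 = 0.3042; after-tax cost = 5.6% × (1 − 22.6%) = 4.3344%.
Senior notes: weight = 1295/5472.9928 = 0.2366; after-tax cost = 4.47% × (1 − 22.6%) = 3.4598%.
WACC = 0.4095 × 15.7868% + 0.0497 × 7.6190% + 0.3042 × 4.3344% + 0.2366 × 3.4598% = 8.9800%.

8.98%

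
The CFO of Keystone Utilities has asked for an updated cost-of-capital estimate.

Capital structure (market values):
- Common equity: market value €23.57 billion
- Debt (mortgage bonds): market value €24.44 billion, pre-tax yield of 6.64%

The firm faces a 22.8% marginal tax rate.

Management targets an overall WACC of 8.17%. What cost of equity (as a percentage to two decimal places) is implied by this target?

Total capital V = 23.57 + 24.44 = 48.01.
Equity weight = 23.57/48.01 = 0.4909.
Mortgage bonds weight = 24.44/48.01 = 0.5091.
Debt contribution = 0.5091 × 6.64% × (1 − 22.8%) = 2.6095%.
Required equity contribution = 8.17% − 2.6095% = 5.5605%.
Re = 5.5605% / 0.4909 = 11.3263%.

11.33%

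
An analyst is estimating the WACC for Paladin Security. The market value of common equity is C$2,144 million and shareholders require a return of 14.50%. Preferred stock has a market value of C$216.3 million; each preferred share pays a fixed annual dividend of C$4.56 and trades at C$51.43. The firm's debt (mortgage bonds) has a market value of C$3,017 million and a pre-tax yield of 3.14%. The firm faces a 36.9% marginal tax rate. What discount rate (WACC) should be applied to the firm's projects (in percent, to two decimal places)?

Cost of preferred: Rp = 4.56 / 51.43 = 8.8664%.
Total capital V = 2144 + 216.3 + 3017 = 5377.3.
Equity: weight = 2144/5377.3 = 0.3987; cost = 14.5%.
Preferred: weight = 216.3/5377.3 = 0.0402; cost = 8.8664%.
Mortgage bonds: weight = 3017/5377.3 = 0.5611; after-tax cost = 3.14% × (1 − 36.9%) = 1.9813%.
WACC = 0.3987 × 14.5000% + 0.0402 × 8.8664% + 0.5611 × 1.9813% = 7.2496%.

7.25%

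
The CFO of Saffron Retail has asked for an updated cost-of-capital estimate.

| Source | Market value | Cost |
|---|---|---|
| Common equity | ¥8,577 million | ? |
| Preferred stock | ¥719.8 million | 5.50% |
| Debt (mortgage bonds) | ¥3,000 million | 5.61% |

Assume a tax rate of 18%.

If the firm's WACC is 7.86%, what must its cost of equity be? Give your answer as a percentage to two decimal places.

9.20%

Total capital V = 8577 + 719.8 + 3000 = 12296.8.
Equity weight = 8577/12296.8 = 0.6975.
Preferred weight = 719.8/12296.8 = 0.0585.
Mortgage bonds weight = 3000/12296.8 = 0.2440.
Debt contribution = 0.2440 × 5.61% × (1 − 18%) = 1.1223%.
Preferred contribution = 0.0585 × 5.5% = 0.3219%.
Required equity contribution = 7.86% − 1.4442% = 6.4158%.
Re = 6.4158% / 0.6975 = 9.1982%.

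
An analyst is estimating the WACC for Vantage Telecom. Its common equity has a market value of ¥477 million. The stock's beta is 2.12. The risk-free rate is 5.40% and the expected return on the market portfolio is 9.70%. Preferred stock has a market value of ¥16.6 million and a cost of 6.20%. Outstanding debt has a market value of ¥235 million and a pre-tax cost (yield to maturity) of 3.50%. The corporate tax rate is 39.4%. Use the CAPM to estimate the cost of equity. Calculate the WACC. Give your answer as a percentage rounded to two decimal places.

10.33%

Market risk premium = 9.7% − 5.4% = 4.3%.
Cost of equity via CAPM: Re = 5.4% + 2.12 × 4.3% = 14.5160%.
Total capital V = 477 + 16.6 + 235 = 728.6.
Equity: weight = 477/728.6 = 0.6547; cost = 14.516%.
Preferred: weight = 16.6/728.6 = 0.0228; cost = 6.2%.
Debt: weight = 235/728.6 = 0.3225; after-tax cost = 3.5% × (1 − 39.4%) = 2.1210%.
WACC = 0.6547 × 14.5160% + 0.0228 × 6.2000% + 0.3225 × 2.1210% = 10.3287%.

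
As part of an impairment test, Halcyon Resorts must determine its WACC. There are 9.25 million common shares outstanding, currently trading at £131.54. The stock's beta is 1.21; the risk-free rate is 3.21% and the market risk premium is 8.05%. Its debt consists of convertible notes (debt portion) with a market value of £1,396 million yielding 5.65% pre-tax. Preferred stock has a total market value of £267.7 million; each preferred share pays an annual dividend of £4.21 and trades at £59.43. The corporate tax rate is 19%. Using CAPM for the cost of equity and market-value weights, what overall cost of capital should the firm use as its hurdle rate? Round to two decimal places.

8.35%

Cost of equity via CAPM: Re = 3.21% + 1.21 × 8.05% = 12.9505%.
Cost of preferred: Rp = 4.21 / 59.43 = 7.0840%.
Market value of equity E = 131.54 × 9.25m = 1216.745m.
Total capital V = 1216.745 + 267.7 + 1396 = 2880.445.
Equity: weight = 1216.745/2880.445 = 0.4224; cost = 12.9505%.
Preferred: weight = 267.7/2880.445 = 0.0929; cost = 7.084%.
Convertible notes (debt portion): weight = 1396/2880.445 = 0.4846; after-tax cost = 5.65% × (1 − 19%) = 4.5765%.
WACC = 0.4224 × 12.9505% + 0.0929 × 7.0840% + 0.4846 × 4.5765% = 8.3468%.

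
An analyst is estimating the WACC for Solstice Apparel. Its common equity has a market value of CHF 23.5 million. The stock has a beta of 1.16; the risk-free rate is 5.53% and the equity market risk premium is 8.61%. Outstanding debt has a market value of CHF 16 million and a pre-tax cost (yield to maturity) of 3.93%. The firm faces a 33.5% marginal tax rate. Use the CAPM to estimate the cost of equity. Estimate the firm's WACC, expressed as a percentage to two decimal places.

10.29%

Cost of equity via CAPM: Re = 5.53% + 1.16 × 8.61% = 15.5176%.
Total capital V = 23.5 + 16 = 39.5.
Equity: weight = 23.5/39.5 = 0.5949; cost = 15.5176%.
Debt: weight = 16/39.5 = 0.4051; after-tax cost = 3.93% × (1 − 33.5%) = 2.6135%.
WACC = 0.5949 × 15.5176% + 0.4051 × 2.6135% = 10.2906%.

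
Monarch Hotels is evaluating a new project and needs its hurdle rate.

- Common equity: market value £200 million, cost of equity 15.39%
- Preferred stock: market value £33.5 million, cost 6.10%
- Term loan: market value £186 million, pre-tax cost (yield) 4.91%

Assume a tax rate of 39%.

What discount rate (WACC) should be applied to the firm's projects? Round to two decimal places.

Total capital V = 200 + 33.5 + 186 = 419.5.
Equity: weight = 200/419.5 = 0.4768; cost = 15.39%.
Preferred: weight = 33.5/419.5 = 0.0799; cost = 6.1%.
Term loan: weight = 186/419.5 = 0.4434; after-tax cost = 4.91% × (1 − 39%) = 2.9951%.
WACC = 0.4768 × 15.3900% + 0.0799 × 6.1000% + 0.4434 × 2.9951% = 9.1524%.

9.15%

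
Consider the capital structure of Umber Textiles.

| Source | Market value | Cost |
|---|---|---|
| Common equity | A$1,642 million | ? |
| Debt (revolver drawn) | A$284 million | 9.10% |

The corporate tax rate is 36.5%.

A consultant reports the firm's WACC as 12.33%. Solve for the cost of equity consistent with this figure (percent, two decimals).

13.46%

Total capital V = 1642 + 284 = 1926.
Equity weight = 1642/1926 = 0.8525.
Revolver drawn weight = 284/1926 = 0.1475.
Debt contribution = 0.1475 × 9.1% × (1 − 36.5%) = 0.8521%.
Required equity contribution = 12.33% − 0.8521% = 11.4779%.
Re = 11.4779% / 0.8525 = 13.4631%.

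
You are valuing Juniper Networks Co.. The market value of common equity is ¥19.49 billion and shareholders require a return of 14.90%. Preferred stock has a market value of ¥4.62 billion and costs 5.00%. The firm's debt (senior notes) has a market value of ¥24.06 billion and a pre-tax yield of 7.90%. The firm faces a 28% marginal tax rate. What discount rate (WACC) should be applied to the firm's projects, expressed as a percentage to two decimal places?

Total capital V = 19.49 + 4.62 + 24.06 = 48.17.
Equity: weight = 19.49/48.17 = 0.4046; cost = 14.9%.
Preferred: weight = 4.62/48.17 = 0.0959; cost = 5%.
Senior notes: weight = 24.06/48.17 = 0.4995; after-tax cost = 7.9% × (1 − 28%) = 5.6880%.
WACC = 0.4046 × 14.9000% + 0.0959 × 5.0000% + 0.4995 × 5.6880% = 9.3493%.

9.35%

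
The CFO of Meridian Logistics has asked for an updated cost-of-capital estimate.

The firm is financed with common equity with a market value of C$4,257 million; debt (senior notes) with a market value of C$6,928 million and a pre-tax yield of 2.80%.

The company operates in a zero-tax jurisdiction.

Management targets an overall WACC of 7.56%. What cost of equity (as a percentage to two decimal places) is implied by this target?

15.31%

Total capital V = 4257 + 6928 = 11185.
Equity weight = 4257/11185 = 0.3806.
Senior notes weight = 6928/11185 = 0.6194.
Debt contribution = 0.6194 × 2.8% × (1 − 0%) = 1.7343%.
Required equity contribution = 7.56% − 1.7343% = 5.8257%.
Re = 5.8257% / 0.3806 = 15.3066%.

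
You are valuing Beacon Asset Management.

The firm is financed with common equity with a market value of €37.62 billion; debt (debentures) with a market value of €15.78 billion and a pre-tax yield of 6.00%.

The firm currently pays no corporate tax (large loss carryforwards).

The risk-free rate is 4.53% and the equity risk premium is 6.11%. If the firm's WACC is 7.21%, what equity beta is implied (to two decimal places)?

Total capital V = 37.62 + 15.78 = 53.4.
Equity weight = 37.62/53.4 = 0.7045.
Debentures weight = 15.78/53.4 = 0.2955.
Debt contribution = 0.2955 × 6% × (1 − 0%) = 1.7730%.
Required equity contribution = 7.21% − 1.7730% = 5.4370%  ⇒  Re = 7.7175%.
CAPM: 7.7175% = 4.53% + β × 6.11%  ⇒  β = 0.5217.

0.52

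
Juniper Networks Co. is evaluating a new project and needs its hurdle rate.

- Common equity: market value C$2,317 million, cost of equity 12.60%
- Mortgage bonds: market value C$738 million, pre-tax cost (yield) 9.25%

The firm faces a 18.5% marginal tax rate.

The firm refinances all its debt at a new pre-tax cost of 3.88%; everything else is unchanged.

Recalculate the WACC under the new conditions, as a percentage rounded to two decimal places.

After the change:
Total capital V = 2317 + 738 = 3055.
Equity: weight = 2317/3055 = 0.7584; cost = 12.6%.
Mortgage bonds: weight = 738/3055 = 0.2416; after-tax cost = 3.88% × (1 − 18.5%) = 3.1622%.
WACC = 0.7584 × 12.6000% + 0.2416 × 3.1622% = 10.3201%.

10.32%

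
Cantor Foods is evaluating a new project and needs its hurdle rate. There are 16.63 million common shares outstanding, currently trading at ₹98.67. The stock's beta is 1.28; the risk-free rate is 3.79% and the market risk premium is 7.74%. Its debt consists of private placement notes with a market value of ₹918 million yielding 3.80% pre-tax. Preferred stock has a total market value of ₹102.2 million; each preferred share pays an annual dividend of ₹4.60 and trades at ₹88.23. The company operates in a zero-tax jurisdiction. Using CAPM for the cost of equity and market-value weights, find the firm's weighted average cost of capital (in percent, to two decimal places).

9.96%

Cost of equity via CAPM: Re = 3.79% + 1.28 × 7.74% = 13.6972%.
Cost of preferred: Rp = 4.6 / 88.23 = 5.2136%.
Market value of equity E = 98.67 × 16.63m = 1640.8821m.
Total capital V = 1640.8821 + 102.2 + 918 = 2661.0821.
Equity: weight = 1640.8821/2661.0821 = 0.6166; cost = 13.6972%.
Preferred: weight = 102.2/2661.0821 = 0.0384; cost = 5.2136%.
Private placement notes: weight = 918/2661.0821 = 0.3450; after-tax cost = 3.8% × (1 − 0%) = 3.8000%.
WACC = 0.6166 × 13.6972% + 0.0384 × 5.2136% + 0.3450 × 3.8000% = 9.9571%.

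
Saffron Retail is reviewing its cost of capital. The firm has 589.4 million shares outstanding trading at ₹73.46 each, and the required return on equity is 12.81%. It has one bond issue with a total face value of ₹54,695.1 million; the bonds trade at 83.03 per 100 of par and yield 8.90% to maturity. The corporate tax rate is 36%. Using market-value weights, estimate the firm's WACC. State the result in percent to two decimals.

Market value of equity E = 73.46 × 589.4m = 43297.324m. Market value of debt D = 54695.1m × 83.03/100 = 45413.34153m.
Total capital V = 43297.324 + 45413.34153 = 88710.66553.
Equity: weight = 43297.324/88710.66553 = 0.4881; cost = 12.81%.
Bonds outstanding: weight = 45413.34153/88710.66553 = 0.5119; after-tax cost = 8.9% × (1 − 36%) = 5.6960%.
WACC = 0.4881 × 12.8100% + 0.5119 × 5.6960% = 9.1682%.

9.17%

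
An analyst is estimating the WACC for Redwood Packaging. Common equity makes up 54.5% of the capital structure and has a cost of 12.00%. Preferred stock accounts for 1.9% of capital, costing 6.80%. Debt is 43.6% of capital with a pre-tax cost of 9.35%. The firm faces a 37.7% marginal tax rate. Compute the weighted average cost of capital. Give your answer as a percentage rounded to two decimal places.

After-tax cost of debt = 9.35% × (1 − 37.7%) = 5.8251%.
WACC = 0.545 × 12.0000% + 0.019 × 6.8000% + 0.436 × 5.8251% = 9.2089%.

9.21%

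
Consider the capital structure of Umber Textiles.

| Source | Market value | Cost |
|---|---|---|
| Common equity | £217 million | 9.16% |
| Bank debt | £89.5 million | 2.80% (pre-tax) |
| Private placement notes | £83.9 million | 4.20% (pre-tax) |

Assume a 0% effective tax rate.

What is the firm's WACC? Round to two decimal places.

6.64%

Total capital V = 217 + 89.5 + 83.9 = 390.4.
Equity: weight = 217/390.4 = 0.5558; cost = 9.16%.
Bank debt: weight = 89.5/390.4 = 0.2293; after-tax cost = 2.8% × (1 − 0%) = 2.8000%.
Private placement notes: weight = 83.9/390.4 = 0.2149; after-tax cost = 4.2% × (1 − 0%) = 4.2000%.
WACC = 0.5558 × 9.1600% + 0.2293 × 2.8000% + 0.2149 × 4.2000% = 6.6360%.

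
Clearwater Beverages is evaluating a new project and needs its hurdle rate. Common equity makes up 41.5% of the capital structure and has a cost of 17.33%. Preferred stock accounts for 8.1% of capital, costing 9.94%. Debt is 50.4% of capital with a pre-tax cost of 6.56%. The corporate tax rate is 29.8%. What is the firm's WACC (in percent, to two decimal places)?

After-tax cost of debt = 6.56% × (1 − 29.8%) = 4.6051%.
WACC = 0.415 × 17.3300% + 0.081 × 9.9400% + 0.504 × 4.6051% = 10.3181%.

10.32%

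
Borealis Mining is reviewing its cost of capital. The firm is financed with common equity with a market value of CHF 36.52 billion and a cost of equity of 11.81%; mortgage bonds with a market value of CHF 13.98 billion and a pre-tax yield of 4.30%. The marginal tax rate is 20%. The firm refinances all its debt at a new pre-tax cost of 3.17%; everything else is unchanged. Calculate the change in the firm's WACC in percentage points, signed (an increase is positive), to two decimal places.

-0.25 pp

Current WACC:
Total capital V = 36.52 + 13.98 = 50.5.
Equity: weight = 36.52/50.5 = 0.7232; cost = 11.81%.
Mortgage bonds: weight = 13.98/50.5 = 0.2768; after-tax cost = 4.3% × (1 − 20%) = 3.4400%.
WACC = 0.7232 × 11.8100% + 0.2768 × 3.4400% = 9.4929%.
After the change:
Total capital V = 36.52 + 13.98 = 50.5.
Equity: weight = 36.52/50.5 = 0.7232; cost = 11.81%.
Mortgage bonds: weight = 13.98/50.5 = 0.2768; after-tax cost = 3.17% × (1 − 20%) = 2.5360%.
WACC = 0.7232 × 11.8100% + 0.2768 × 2.5360% = 9.2427%.
Change in WACC = 9.2427% − 9.4929% = -0.2503 pp.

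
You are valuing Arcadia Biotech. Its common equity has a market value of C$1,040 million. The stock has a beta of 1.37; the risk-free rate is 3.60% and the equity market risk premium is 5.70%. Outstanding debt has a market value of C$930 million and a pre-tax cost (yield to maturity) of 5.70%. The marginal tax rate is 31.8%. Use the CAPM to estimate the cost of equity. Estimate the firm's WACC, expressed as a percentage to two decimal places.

Cost of equity via CAPM: Re = 3.6% + 1.37 × 5.7% = 11.4090%.
Total capital V = 1040 + 930 = 1970.
Equity: weight = 1040/1970 = 0.5279; cost = 11.409%.
Debt: weight = 930/1970 = 0.4721; after-tax cost = 5.7% × (1 − 31.8%) = 3.8874%.
WACC = 0.5279 × 11.4090% + 0.4721 × 3.8874% = 7.8582%.

7.86%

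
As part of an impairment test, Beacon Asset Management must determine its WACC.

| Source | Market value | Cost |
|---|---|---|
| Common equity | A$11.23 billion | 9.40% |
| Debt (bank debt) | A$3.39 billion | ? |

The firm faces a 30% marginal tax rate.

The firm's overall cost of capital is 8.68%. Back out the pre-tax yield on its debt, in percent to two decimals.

8.99%

Total capital V = 11.23 + 3.39 = 14.62.
Equity weight = 11.23/14.62 = 0.7681.
Bank debt weight = 3.39/14.62 = 0.2319.
Equity contribution = 0.7681 × 9.4% = 7.2204%.
Remaining for debt = 8.68% − 7.2204% = 1.4596%.
Rd × (1 − 30%) × 0.2319 = 1.4596%  ⇒  Rd = 8.9927%.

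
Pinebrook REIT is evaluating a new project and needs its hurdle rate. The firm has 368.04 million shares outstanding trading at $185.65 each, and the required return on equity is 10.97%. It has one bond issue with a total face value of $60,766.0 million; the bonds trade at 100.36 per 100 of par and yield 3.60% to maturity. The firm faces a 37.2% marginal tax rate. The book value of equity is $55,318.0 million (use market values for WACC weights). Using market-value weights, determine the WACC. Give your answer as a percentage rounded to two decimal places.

Market value of equity E = 185.65 × 368.04m = 68326.626m. Market value of debt D = 60766m × 100.36/100 = 60984.7576m.
Total capital V = 68326.626 + 60984.7576 = 129311.3836.
Equity: weight = 68326.626/129311.3836 = 0.5284; cost = 10.97%.
Bonds outstanding: weight = 60984.7576/129311.3836 = 0.4716; after-tax cost = 3.6% × (1 − 37.2%) = 2.2608%.
WACC = 0.5284 × 10.9700% + 0.4716 × 2.2608% = 6.8626%.

6.86%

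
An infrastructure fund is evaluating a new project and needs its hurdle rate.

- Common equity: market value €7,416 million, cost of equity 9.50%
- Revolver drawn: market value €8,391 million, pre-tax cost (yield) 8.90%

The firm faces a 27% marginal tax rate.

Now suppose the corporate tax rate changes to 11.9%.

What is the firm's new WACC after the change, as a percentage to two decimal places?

After the change:
Total capital V = 7416 + 8391 = 15807.
Equity: weight = 7416/15807 = 0.4692; cost = 9.5%.
Revolver drawn: weight = 8391/15807 = 0.5308; after-tax cost = 8.9% × (1 − 11.9%) = 7.8409%.
WACC = 0.4692 × 9.5000% + 0.5308 × 7.8409% = 8.6193%.

8.62%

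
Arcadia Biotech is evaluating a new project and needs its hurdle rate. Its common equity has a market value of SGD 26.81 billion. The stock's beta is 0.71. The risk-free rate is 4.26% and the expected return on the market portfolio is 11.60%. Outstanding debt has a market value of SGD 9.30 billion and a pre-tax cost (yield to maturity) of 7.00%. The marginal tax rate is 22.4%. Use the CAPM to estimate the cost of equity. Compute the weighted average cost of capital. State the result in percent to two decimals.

Market risk premium = 11.6% − 4.26% = 7.34%.
Cost of equity via CAPM: Re = 4.26% + 0.71 × 7.34% = 9.4714%.
Total capital V = 26.81 + 9.3 = 36.11.
Equity: weight = 26.81/36.11 = 0.7425; cost = 9.4714%.
Debt: weight = 9.3/36.11 = 0.2575; after-tax cost = 7% × (1 − 22.4%) = 5.4320%.
WACC = 0.7425 × 9.4714% + 0.2575 × 5.4320% = 8.4311%.

8.43%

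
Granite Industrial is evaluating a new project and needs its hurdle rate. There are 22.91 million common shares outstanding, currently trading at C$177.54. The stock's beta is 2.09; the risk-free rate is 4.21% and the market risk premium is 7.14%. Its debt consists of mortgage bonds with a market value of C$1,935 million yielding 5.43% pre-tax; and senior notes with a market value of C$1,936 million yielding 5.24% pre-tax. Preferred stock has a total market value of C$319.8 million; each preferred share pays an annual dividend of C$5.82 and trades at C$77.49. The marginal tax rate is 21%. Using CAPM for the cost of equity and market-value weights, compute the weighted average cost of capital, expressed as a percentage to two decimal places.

Cost of equity via CAPM: Re = 4.21% + 2.09 × 7.14% = 19.1326%.
Cost of preferred: Rp = 5.82 / 77.49 = 7.5106%.
Market value of equity E = 177.54 × 22.91m = 4067.4414m.
Total capital V = 4067.4414 + 319.8 + 1935 + 1936 = 8258.2414.
Equity: weight = 4067.4414/8258.2414 = 0.4925; cost = 19.1326%.
Preferred: weight = 319.8/8258.2414 = 0.0387; cost = 7.5106%.
Mortgage bonds: weight = 1935/8258.2414 = 0.2343; after-tax cost = 5.43% × (1 − 21%) = 4.2897%.
Senior notes: weight = 1936/8258.2414 = 0.2344; after-tax cost = 5.24% × (1 − 21%) = 4.1396%.
WACC = 0.4925 × 19.1326% + 0.0387 × 7.5106% + 0.2343 × 4.2897% + 0.2344 × 4.1396% = 11.6898%.

11.69%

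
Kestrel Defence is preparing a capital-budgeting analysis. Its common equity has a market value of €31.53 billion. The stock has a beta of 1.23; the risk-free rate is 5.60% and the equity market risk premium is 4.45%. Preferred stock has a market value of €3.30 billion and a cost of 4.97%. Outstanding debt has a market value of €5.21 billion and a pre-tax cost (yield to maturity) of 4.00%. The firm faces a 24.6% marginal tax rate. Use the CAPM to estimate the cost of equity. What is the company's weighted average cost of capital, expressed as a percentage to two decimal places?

9.52%

Cost of equity via CAPM: Re = 5.6% + 1.23 × 4.45% = 11.0735%.
Total capital V = 31.53 + 3.3 + 5.21 = 40.04.
Equity: weight = 31.53/40.04 = 0.7875; cost = 11.0735%.
Preferred: weight = 3.3/40.04 = 0.0824; cost = 4.97%.
Debt: weight = 5.21/40.04 = 0.1301; after-tax cost = 4% × (1 − 24.6%) = 3.0160%.
WACC = 0.7875 × 11.0735% + 0.0824 × 4.9700% + 0.1301 × 3.0160% = 9.5220%.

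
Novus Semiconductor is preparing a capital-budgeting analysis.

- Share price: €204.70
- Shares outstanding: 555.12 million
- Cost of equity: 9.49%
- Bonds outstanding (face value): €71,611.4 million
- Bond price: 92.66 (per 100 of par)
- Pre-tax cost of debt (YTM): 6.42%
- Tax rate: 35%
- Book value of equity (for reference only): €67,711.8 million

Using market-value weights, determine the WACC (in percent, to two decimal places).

7.53%

Market value of equity E = 204.7 × 555.12m = 113633.064m. Market value of debt D = 71611.4m × 92.66/100 = 66355.12324m.
Total capital V = 113633.064 + 66355.12324 = 179988.18724.
Equity: weight = 113633.064/179988.18724 = 0.6313; cost = 9.49%.
Bonds outstanding: weight = 66355.12324/179988.18724 = 0.3687; after-tax cost = 6.42% × (1 − 35%) = 4.1730%.
WACC = 0.6313 × 9.4900% + 0.3687 × 4.1730% = 7.5298%.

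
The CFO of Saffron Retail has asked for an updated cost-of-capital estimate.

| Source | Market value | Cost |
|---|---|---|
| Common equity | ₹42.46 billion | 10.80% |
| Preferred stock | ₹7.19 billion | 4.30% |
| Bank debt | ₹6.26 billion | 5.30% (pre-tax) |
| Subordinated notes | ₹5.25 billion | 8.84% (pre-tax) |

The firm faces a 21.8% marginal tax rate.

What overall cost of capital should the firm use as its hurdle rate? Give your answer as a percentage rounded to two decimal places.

Total capital V = 42.46 + 7.19 + 6.26 + 5.25 = 61.16.
Equity: weight = 42.46/61.16 = 0.6942; cost = 10.8%.
Preferred: weight = 7.19/61.16 = 0.1176; cost = 4.3%.
Bank debt: weight = 6.26/61.16 = 0.1024; after-tax cost = 5.3% × (1 − 21.8%) = 4.1446%.
Subordinated notes: weight = 5.25/61.16 = 0.0858; after-tax cost = 8.84% × (1 − 21.8%) = 6.9129%.
WACC = 0.6942 × 10.8000% + 0.1176 × 4.3000% + 0.1024 × 4.1446% + 0.0858 × 6.9129% = 9.0210%.

9.02%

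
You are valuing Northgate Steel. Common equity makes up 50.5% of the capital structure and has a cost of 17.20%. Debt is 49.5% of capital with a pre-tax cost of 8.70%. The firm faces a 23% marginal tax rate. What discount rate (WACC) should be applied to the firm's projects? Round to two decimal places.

After-tax cost of debt = 8.7% × (1 − 23%) = 6.6990%.
WACC = 0.505 × 17.2000% + 0.495 × 6.6990% = 12.0020%.

12.00%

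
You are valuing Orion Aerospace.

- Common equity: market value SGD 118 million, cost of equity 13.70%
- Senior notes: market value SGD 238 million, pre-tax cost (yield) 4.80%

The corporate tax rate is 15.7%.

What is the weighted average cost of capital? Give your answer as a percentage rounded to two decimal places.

Total capital V = 118 + 238 = 356.
Equity: weight = 118/356 = 0.3315; cost = 13.7%.
Senior notes: weight = 238/356 = 0.6685; after-tax cost = 4.8% × (1 − 15.7%) = 4.0464%.
WACC = 0.3315 × 13.7000% + 0.6685 × 4.0464% = 7.2462%.

7.25%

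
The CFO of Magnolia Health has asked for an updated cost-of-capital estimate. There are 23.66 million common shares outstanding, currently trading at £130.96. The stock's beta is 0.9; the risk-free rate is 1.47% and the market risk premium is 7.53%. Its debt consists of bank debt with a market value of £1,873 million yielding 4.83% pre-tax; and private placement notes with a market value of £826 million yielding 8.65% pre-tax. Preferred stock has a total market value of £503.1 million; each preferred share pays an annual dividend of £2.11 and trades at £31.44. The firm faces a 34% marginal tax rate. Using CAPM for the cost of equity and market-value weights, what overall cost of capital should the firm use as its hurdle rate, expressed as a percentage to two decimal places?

6.29%

Cost of equity via CAPM: Re = 1.47% + 0.9 × 7.53% = 8.2470%.
Cost of preferred: Rp = 2.11 / 31.44 = 6.7112%.
Market value of equity E = 130.96 × 23.66m = 3098.5136m.
Total capital V = 3098.5136 + 503.1 + 1873 + 826 = 6300.6136.
Equity: weight = 3098.5136/6300.6136 = 0.4918; cost = 8.247%.
Preferred: weight = 503.1/6300.6136 = 0.0798; cost = 6.7112%.
Bank debt: weight = 1873/6300.6136 = 0.2973; after-tax cost = 4.83% × (1 − 34%) = 3.1878%.
Private placement notes: weight = 826/6300.6136 = 0.1311; after-tax cost = 8.65% × (1 − 34%) = 5.7090%.
WACC = 0.4918 × 8.2470% + 0.0798 × 6.7112% + 0.2973 × 3.1878% + 0.1311 × 5.7090% = 6.2877%.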